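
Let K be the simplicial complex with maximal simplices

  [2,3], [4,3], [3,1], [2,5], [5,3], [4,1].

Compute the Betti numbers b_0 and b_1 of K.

K has 5 vertices, 6 edges.
rank ∂_0 = 0, rank ∂_1 = 4 ⇒ b_0 = 5 − 0 − 4 = 1; all invariant factors of ∂_1 are 1 so no torsion. So H_0 = Z.
rank ∂_1 = 4, rank ∂_2 = 0 ⇒ b_1 = 6 − 4 − 0 = 2. So H_1 = Z^2.

b_0 = 1, b_1 = 2.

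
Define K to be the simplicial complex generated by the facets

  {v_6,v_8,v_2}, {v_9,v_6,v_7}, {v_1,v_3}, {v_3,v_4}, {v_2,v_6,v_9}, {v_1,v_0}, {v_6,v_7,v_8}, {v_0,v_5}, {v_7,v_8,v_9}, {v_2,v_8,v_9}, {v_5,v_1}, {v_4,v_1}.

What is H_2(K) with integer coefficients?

Fix the vertex order v_0 < v_1 < v_2 < v_3 < v_4 < v_5 < v_6 < v_7 < v_8 < v_9 and write every simplex with vertices in increasing order. Then dim K = 2 and the simplices of K are:

  0-simplices (10): [v_0], [v_1], [v_2], [v_3], [v_4], [v_5], [v_6], [v_7], [v_8], [v_9]
  1-simplices (15): (15 of them)
  2-simplices (6): [v_2,v_6,v_8], [v_2,v_6,v_9], [v_2,v_8,v_9], [v_6,v_7,v_8], [v_6,v_7,v_9], [v_7,v_8,v_9]

Hence C_0 ≅ Z^10, C_1 ≅ Z^15, C_2 ≅ Z^6.

Boundary ∂_1: C_1 → C_0 sends each edge [p,q] (with p < q) to q − p.
The 10×15 boundary matrix has rank 8 and Smith normal form diag(1,1,1,1,1,1,1,1).

∂_2: C_2 → C_1 acts by ∂[p,q,r] = [q,r] − [p,r] + [p,q]. For instance
  ∂[v_7,v_8,v_9] = [v_8,v_9] − [v_7,v_9] + [v_7,v_8],
  ∂[v_6,v_7,v_9] = [v_7,v_9] − [v_6,v_9] + [v_6,v_7].
This gives a 15×6 integer matrix of rank 5; reducing to Smith normal form yields diagonal entries (1,1,1,1,1).

Now H_k = ker ∂_k / im ∂_{k+1}, so:

  H_2: rank ker ∂_2 − rank ∂_3 = (6 − 5) − 0 = 1, and there is no ∂_3, so H_2 ≅ Z.

(K is a triangulation of the disjoint union of a wedge of 2 circles and the 2-sphere S^2.)

H_2 = Z.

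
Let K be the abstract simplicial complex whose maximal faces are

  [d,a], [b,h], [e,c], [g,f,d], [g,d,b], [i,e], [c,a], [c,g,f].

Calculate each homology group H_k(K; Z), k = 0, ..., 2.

H_0 ≅ Z,  H_1 ≅ Z,  H_2 = 0.

K has 9 vertices, 12 edges, 3 triangles.
rank ∂_0 = 0, rank ∂_1 = 8 ⇒ b_0 = 9 − 0 − 8 = 1; all invariant factors of ∂_1 are 1 so no torsion. So H_0 ≅ Z.
rank ∂_1 = 8, rank ∂_2 = 3 ⇒ b_1 = 12 − 8 − 3 = 1; all invariant factors of ∂_2 are 1 so no torsion. So H_1 ≅ Z.
rank ∂_2 = 3, rank ∂_3 = 0 ⇒ b_2 = 3 − 3 − 0 = 0. So H_2 ≅ 0.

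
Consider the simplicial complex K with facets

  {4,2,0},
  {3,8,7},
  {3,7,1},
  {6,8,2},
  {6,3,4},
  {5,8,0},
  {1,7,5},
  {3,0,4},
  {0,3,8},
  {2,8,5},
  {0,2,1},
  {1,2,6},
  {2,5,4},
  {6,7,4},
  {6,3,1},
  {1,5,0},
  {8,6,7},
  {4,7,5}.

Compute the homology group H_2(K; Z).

K has 9 vertices, 27 edges, 18 triangles.
rank ∂_2 = 18, rank ∂_3 = 0 ⇒ b_2 = 18 − 18 − 0 = 0. So H_2 ≅ 0.

H_2 = 0.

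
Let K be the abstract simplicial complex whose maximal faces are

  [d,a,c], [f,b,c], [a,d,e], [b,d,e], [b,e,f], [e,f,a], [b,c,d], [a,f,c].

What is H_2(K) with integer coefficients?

Order the vertices as a < b < c < d < e < f. Listing each simplex with vertices in this order, K has dimension 2 with simplices:

  0-simplices (6): a, b, c, d, e, f
  1-simplices (12): ac, ad, ae, af, bc, bd, be, bf, cd, cf, de, ef
  2-simplices (8): acd, acf, ade, aef, bcd, bcf, bde, bef

giving chain groups C_0 ≅ Z^6, C_1 ≅ Z^12, C_2 ≅ Z^8.

The boundary map ∂_1: C_1 → C_0 sends each edge [p,q] (with p < q) to q − p. For instance
  ∂cf = f − c.
The 6×12 boundary matrix has rank 5 and Smith normal form diag(1,1,1,1,1).

∂_2: C_2 → C_1 acts by ∂[p,q,r] = [q,r] − [p,r] + [p,q]. For instance
  ∂acd = cd − ad + ac,
  ∂ade = de − ae + ad.
As a 12×8 matrix over Z this has rank 7, with invariant factors (1,1,1,1,1,1,1).

From H_k ≅ ker(∂_k) / im(∂_{k+1}) we obtain:

  H_2: rank ker ∂_2 − rank ∂_3 = (8 − 7) − 0 = 1, and there is no ∂_3, so H_2 = Z.

(K is a triangulation of the 2-sphere S^2.)

H_2 = Z.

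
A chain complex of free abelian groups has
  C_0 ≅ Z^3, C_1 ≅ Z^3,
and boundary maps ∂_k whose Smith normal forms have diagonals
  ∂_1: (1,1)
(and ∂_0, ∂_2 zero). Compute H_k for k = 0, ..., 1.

H_0: b_0 = 3 − 0 − 2 = 1; torsion from ∂_1 factors > 1: none. So H_0 ≅ Z.
H_1: b_1 = 3 − 2 − 0 = 1; torsion from ∂_2 factors > 1: none. So H_1 ≅ Z.

H_0 ≅ Z,  H_1 ≅ Z.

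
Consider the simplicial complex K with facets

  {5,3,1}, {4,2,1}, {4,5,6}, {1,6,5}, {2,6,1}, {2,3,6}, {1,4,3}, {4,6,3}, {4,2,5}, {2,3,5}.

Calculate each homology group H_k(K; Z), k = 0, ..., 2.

Order the vertices as 1 < 2 < 3 < 4 < 5 < 6. Listing each simplex with vertices in this order, K has dimension 2 with simplices:

  0-simplices (6): [1], [2], [3], [4], [5], [6]
  1-simplices (15): [1,2], [1,3], [1,4], [1,5], [1,6], [2,3], [2,4], [2,5], [2,6], [3,4], [3,5], [3,6], [4,5], [4,6], [5,6]
  2-simplices (10): [1,2,4], [1,2,6], [1,3,4], [1,3,5], [1,5,6], [2,3,5], [2,3,6], [2,4,5], [3,4,6], [4,5,6]

giving chain groups C_0 ≅ Z^6, C_1 ≅ Z^15, C_2 ≅ Z^10.

∂_1: C_1 → C_0 maps an edge to its endpoints' difference, ∂[p,q] = q − p.
As a 6×15 matrix over Z this has rank 5, with invariant factors (1,1,1,1,1).

Boundary ∂_2: C_2 → C_1 maps a triangle to the signed sum of its edges. For instance
  ∂[3,4,6] = [4,6] − [3,6] + [3,4],
  ∂[1,2,4] = [2,4] − [1,4] + [1,2].
As a 15×10 matrix over Z this has rank 10, with invariant factors (1,1,1,1,1,1,1,1,1,2).

Reading off H_k = ker ∂_k / im ∂_{k+1}:

  H_0: rank C_0 − rank ∂_1 = 6 − 5 = 1, and the invariant factors of ∂_1 are all 1, so H_0 = Z.
  H_1: rank ker ∂_1 − rank ∂_2 = (15 − 5) − 10 = 0, and ∂_2 has invariant factor 2 > 1, so H_1 = Z/2Z.
  H_2: rank ker ∂_2 − rank ∂_3 = (10 − 10) − 0 = 0, and there is no ∂_3, so H_2 = 0.

H_0 = Z,  H_1 = Z/2Z,  H_2 = 0.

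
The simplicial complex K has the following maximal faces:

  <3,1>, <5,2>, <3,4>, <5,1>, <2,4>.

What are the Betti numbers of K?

Fix the vertex order 1 < 2 < 3 < 4 < 5 and write every simplex with vertices in increasing order. Then dim K = 1 and the simplices of K are:

  0-simplices (5): [1], [2], [3], [4], [5]
  1-simplices (5): [1,3], [1,5], [2,4], [2,5], [3,4]

giving chain groups C_0 ≅ Z^5, C_1 ≅ Z^5.

Boundary ∂_1: C_1 → C_0 is given by ∂[p,q] = [q] − [p]. For instance
  ∂[2,5] = [5] − [2].
This gives a 5×5 integer matrix of rank 4; reducing to Smith normal form yields diagonal entries (1,1,1,1).

Reading off H_k = ker ∂_k / im ∂_{k+1}:

  H_0: rank C_0 − rank ∂_1 = 5 − 4 = 1, and the invariant factors of ∂_1 are all 1, so H_0 ≅ Z.
  H_1: rank ker ∂_1 − rank ∂_2 = (5 − 4) − 0 = 1, and there is no ∂_2, so H_1 ≅ Z.

As a check, the Euler characteristic is 5 − 5 = 0, which agrees with 1 − 1 = 0.

Hence the Betti numbers are b_0 = 1, b_1 = 1.

b_0 = 1, b_1 = 1.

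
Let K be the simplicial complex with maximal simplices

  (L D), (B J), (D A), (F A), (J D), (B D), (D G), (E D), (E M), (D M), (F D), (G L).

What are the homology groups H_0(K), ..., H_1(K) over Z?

Order the vertices as A < B < D < E < F < G < J < L < M. Listing each simplex with vertices in this order, K has dimension 1 with simplices:

  0-simplices (9): A, B, D, E, F, G, J, L, M
  1-simplices (12): AD, AF, BD, BJ, DE, DF, DG, DJ, DL, DM, EM, GL

giving chain groups C_0 ≅ Z^9, C_1 ≅ Z^12.

The boundary map ∂_1: C_1 → C_0 maps an edge to its endpoints' difference, ∂[p,q] = q − p. For instance
  ∂BJ = J − B.
The 9×12 boundary matrix has rank 8 and Smith normal form diag(1,1,1,1,1,1,1,1).

Now H_k = ker ∂_k / im ∂_{k+1}, so:

  H_0: rank C_0 − rank ∂_1 = 9 − 8 = 1, and the invariant factors of ∂_1 are all 1, so H_0 ≅ Z.
  H_1: rank ker ∂_1 − rank ∂_2 = (12 − 8) − 0 = 4, and there is no ∂_2, so H_1 ≅ Z^4.

As a check, the Euler characteristic is 9 − 12 = -3, which agrees with 1 − 4 = -3.

H_0 = Z,  H_1 = Z^4.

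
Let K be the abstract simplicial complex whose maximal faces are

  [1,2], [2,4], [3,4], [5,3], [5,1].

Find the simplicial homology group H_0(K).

H_0 = Z.

K has 5 vertices, 5 edges.
rank ∂_0 = 0, rank ∂_1 = 4 ⇒ b_0 = 5 − 0 − 4 = 1; all invariant factors of ∂_1 are 1 so no torsion. So H_0 ≅ Z.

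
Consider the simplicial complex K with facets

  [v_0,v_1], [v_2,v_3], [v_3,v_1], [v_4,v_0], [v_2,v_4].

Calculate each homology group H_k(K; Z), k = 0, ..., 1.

Take the total order v_0 < v_1 < v_2 < v_3 < v_4 on the vertex set. Then K (dimension 1) consists of the simplices:

  0-simplices (5): [v_0], [v_1], [v_2], [v_3], [v_4]
  1-simplices (5): [v_0,v_1], [v_0,v_4], [v_1,v_3], [v_2,v_3], [v_2,v_4]

Hence C_0 ≅ Z^5, C_1 ≅ Z^5.

The boundary map ∂_1: C_1 → C_0 sends each edge [p,q] (with p < q) to q − p. For instance
  ∂[v_2,v_3] = [v_3] − [v_2].
The 5×5 boundary matrix has rank 4 and Smith normal form diag(1,1,1,1).

Computing H_k = (kernel of ∂_k) / (image of ∂_{k+1}):

  H_0: rank C_0 − rank ∂_1 = 5 − 4 = 1, and the invariant factors of ∂_1 are all 1, so H_0 = Z.
  H_1: rank ker ∂_1 − rank ∂_2 = (5 − 4) − 0 = 1, and there is no ∂_2, so H_1 = Z.

H_0 = Z,  H_1 = Z.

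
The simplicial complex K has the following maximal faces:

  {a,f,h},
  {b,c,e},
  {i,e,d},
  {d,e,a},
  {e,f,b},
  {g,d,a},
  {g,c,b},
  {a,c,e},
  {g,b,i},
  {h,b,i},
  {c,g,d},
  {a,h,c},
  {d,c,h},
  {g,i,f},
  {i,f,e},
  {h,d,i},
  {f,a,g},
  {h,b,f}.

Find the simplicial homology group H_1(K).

Take the total order a < b < c < d < e < f < g < h < i on the vertex set. Then K (dimension 2) consists of the simplices:

  0-simplices (9): a, b, c, d, e, f, g, h, i
  1-simplices (27): ac, ad, ae, af, ag, ah, bc, be, bf, bg, bh, bi, cd, ce, cg, ch, de, dg, dh, di, ef, ei, fg, fh, fi, gi, hi
  2-simplices (18): ace, ach, ade, adg, afg, afh, bce, bcg, bef, bfh, bgi, bhi, cdg, cdh, dei, dhi, efi, fgi

Hence C_0 ≅ Z^9, C_1 ≅ Z^27, C_2 ≅ Z^18.

The boundary map ∂_1: C_1 → C_0 maps an edge to its endpoints' difference, ∂[p,q] = q − p. For instance
  ∂hi = i − h.
The 9×27 boundary matrix has rank 8 and Smith normal form diag(1,1,1,1,1,1,1,1).

Boundary ∂_2: C_2 → C_1 sends each 2-simplex [p,q,r] to [q,r] − [p,r] + [p,q]. For instance
  ∂ach = ch − ah + ac,
  ∂cdg = dg − cg + cd.
The resulting 27×18 matrix has rank 18, and its Smith normal form has invariant factors (1,1,1,1,1,1,1,1,1,1,1,1,1,1,1,1,1,2).

From H_k ≅ ker(∂_k) / im(∂_{k+1}) we obtain:

  H_1: rank ker ∂_1 − rank ∂_2 = (27 − 8) − 18 = 1, and ∂_2 has invariant factor 2 > 1, so H_1 = Z ⊕ Z/2Z.

(K is a triangulation of the Klein bottle.)

H_1 = Z ⊕ Z/2Z.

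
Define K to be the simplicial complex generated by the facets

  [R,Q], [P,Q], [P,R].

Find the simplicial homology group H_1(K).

H_1 ≅ Z.

Order the vertices as P < Q < R. Listing each simplex with vertices in this order, K has dimension 1 with simplices:

  0-simplices (3): P, Q, R
  1-simplices (3): PQ, PR, QR

Hence C_0 ≅ Z^3, C_1 ≅ Z^3.

The boundary map ∂_1: C_1 → C_0 sends each edge [p,q] (with p < q) to q − p.
This gives a 3×3 integer matrix of rank 2; reducing to Smith normal form yields diagonal entries (1,1).

Now H_k = ker ∂_k / im ∂_{k+1}, so:

  H_1: rank ker ∂_1 − rank ∂_2 = (3 − 2) − 0 = 1, and there is no ∂_2, so H_1 = Z.

(K is a triangulation of the circle S^1.)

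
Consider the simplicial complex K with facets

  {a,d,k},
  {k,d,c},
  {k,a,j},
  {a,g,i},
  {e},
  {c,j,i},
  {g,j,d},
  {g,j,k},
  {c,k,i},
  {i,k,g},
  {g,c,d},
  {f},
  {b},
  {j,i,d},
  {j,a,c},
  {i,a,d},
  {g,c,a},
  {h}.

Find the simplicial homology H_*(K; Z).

K has 11 vertices, 21 edges, 14 triangles.
rank ∂_0 = 0, rank ∂_1 = 6 ⇒ b_0 = 11 − 0 − 6 = 5; all invariant factors of ∂_1 are 1 so no torsion. So H_0 ≅ Z^5.
rank ∂_1 = 6, rank ∂_2 = 13 ⇒ b_1 = 21 − 6 − 13 = 2; all invariant factors of ∂_2 are 1 so no torsion. So H_1 ≅ Z^2.
rank ∂_2 = 13, rank ∂_3 = 0 ⇒ b_2 = 14 − 13 − 0 = 1. So H_2 ≅ Z.

H_0 ≅ Z^5,  H_1 ≅ Z^2,  H_2 ≅ Z.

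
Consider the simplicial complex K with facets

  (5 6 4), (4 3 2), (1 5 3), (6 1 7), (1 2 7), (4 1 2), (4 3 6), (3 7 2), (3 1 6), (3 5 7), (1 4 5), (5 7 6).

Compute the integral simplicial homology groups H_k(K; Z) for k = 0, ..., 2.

H_0 ≅ Z,  H_1 ≅ Z/2,  H_2 = 0.

Fix the vertex order 1 < 2 < 3 < 4 < 5 < 6 < 7 and write every simplex with vertices in increasing order. Then dim K = 2 and the simplices of K are:

  0-simplices (7): [1], [2], [3], [4], [5], [6], [7]
  1-simplices (18): [1,2], [1,3], [1,4], [1,5], [1,6], [1,7], [2,3], [2,4], [2,7], [3,4], [3,5], [3,6], [3,7], [4,5], [4,6], [5,6], [5,7], [6,7]
  2-simplices (12): [1,2,4], [1,2,7], [1,3,5], [1,3,6], [1,4,5], [1,6,7], [2,3,4], [2,3,7], [3,4,6], [3,5,7], [4,5,6], [5,6,7]

Hence C_0 ≅ Z^7, C_1 ≅ Z^18, C_2 ≅ Z^12.

∂_1: C_1 → C_0 sends each edge [p,q] (with p < q) to q − p. For instance
  ∂[1,5] = [5] − [1].
The resulting 7×18 matrix has rank 6, and its Smith normal form has invariant factors (1,1,1,1,1,1).

The boundary map ∂_2: C_2 → C_1 maps a triangle to the signed sum of its edges. For instance
  ∂[1,4,5] = [4,5] − [1,5] + [1,4],
  ∂[1,6,7] = [6,7] − [1,7] + [1,6].
This gives a 18×12 integer matrix of rank 12; reducing to Smith normal form yields diagonal entries (1,1,1,1,1,1,1,1,1,1,1,2).

Computing H_k = (kernel of ∂_k) / (image of ∂_{k+1}):

  H_0: rank C_0 − rank ∂_1 = 7 − 6 = 1, and the invariant factors of ∂_1 are all 1, so H_0 ≅ Z.
  H_1: rank ker ∂_1 − rank ∂_2 = (18 − 6) − 12 = 0, and ∂_2 has invariant factor 2 > 1, so H_1 ≅ Z/2.
  H_2: rank ker ∂_2 − rank ∂_3 = (12 − 12) − 0 = 0, and there is no ∂_3, so H_2 ≅ 0.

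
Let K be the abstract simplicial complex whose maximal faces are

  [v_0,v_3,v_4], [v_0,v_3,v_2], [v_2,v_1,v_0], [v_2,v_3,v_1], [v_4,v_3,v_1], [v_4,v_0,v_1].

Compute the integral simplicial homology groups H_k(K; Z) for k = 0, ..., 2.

H_0 ≅ Z,  H_1 = 0,  H_2 ≅ Z.

Take the total order v_0 < v_1 < v_2 < v_3 < v_4 on the vertex set. Then K (dimension 2) consists of the simplices:

  0-simplices (5): [v_0], [v_1], [v_2], [v_3], [v_4]
  1-simplices (9): [v_0,v_1], [v_0,v_2], [v_0,v_3], [v_0,v_4], [v_1,v_2], [v_1,v_3], [v_1,v_4], [v_2,v_3], [v_3,v_4]
  2-simplices (6): [v_0,v_1,v_2], [v_0,v_1,v_4], [v_0,v_2,v_3], [v_0,v_3,v_4], [v_1,v_2,v_3], [v_1,v_3,v_4]

Hence C_0 ≅ Z^5, C_1 ≅ Z^9, C_2 ≅ Z^6.

Boundary ∂_1: C_1 → C_0 is given by ∂[p,q] = [q] − [p].
The 5×9 boundary matrix has rank 4 and Smith normal form diag(1,1,1,1).

The boundary map ∂_2: C_2 → C_1 acts by ∂[p,q,r] = [q,r] − [p,r] + [p,q]. For instance
  ∂[v_1,v_2,v_3] = [v_2,v_3] − [v_1,v_3] + [v_1,v_2],
  ∂[v_0,v_3,v_4] = [v_3,v_4] − [v_0,v_4] + [v_0,v_3].
This gives a 9×6 integer matrix of rank 5; reducing to Smith normal form yields diagonal entries (1,1,1,1,1).

Now H_k = ker ∂_k / im ∂_{k+1}, so:

  H_0: rank C_0 − rank ∂_1 = 5 − 4 = 1, and the invariant factors of ∂_1 are all 1, so H_0 ≅ Z.
  H_1: rank ker ∂_1 − rank ∂_2 = (9 − 4) − 5 = 0, and the invariant factors of ∂_2 are all 1, so H_1 ≅ 0.
  H_2: rank ker ∂_2 − rank ∂_3 = (6 − 5) − 0 = 1, and there is no ∂_3, so H_2 ≅ Z.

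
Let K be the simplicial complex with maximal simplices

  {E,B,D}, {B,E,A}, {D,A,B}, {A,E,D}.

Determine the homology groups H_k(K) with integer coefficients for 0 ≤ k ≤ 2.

H_0 = Z,  H_1 = 0,  H_2 = Z.

Order the vertices as A < B < D < E. Listing each simplex with vertices in this order, K has dimension 2 with simplices:

  0-simplices (4): A, B, D, E
  1-simplices (6): AB, AD, AE, BD, BE, DE
  2-simplices (4): ABD, ABE, ADE, BDE

giving chain groups C_0 ≅ Z^4, C_1 ≅ Z^6, C_2 ≅ Z^4.

The boundary map ∂_1: C_1 → C_0 maps an edge to its endpoints' difference, ∂[p,q] = q − p. For instance
  ∂AD = D − A.
The 4×6 boundary matrix has rank 3 and Smith normal form diag(1,1,1).

∂_2: C_2 → C_1 sends each 2-simplex [p,q,r] to [q,r] − [p,r] + [p,q]. For instance
  ∂BDE = DE − BE + BD,
  ∂ABD = BD − AD + AB.
The resulting 6×4 matrix has rank 3, and its Smith normal form has invariant factors (1,1,1).

Reading off H_k = ker ∂_k / im ∂_{k+1}:

  H_0: rank C_0 − rank ∂_1 = 4 − 3 = 1, and the invariant factors of ∂_1 are all 1, so H_0 ≅ Z.
  H_1: rank ker ∂_1 − rank ∂_2 = (6 − 3) − 3 = 0, and the invariant factors of ∂_2 are all 1, so H_1 ≅ 0.
  H_2: rank ker ∂_2 − rank ∂_3 = (4 − 3) − 0 = 1, and there is no ∂_3, so H_2 ≅ Z.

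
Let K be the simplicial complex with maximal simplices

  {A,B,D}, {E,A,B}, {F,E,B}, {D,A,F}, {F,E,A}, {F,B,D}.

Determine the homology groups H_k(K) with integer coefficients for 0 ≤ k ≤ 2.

Order the vertices as A < B < D < E < F. Listing each simplex with vertices in this order, K has dimension 2 with simplices:

  0-simplices (5): A, B, D, E, F
  1-simplices (9): AB, AD, AE, AF, BD, BE, BF, DF, EF
  2-simplices (6): ABD, ABE, ADF, AEF, BDF, BEF

giving chain groups C_0 ≅ Z^5, C_1 ≅ Z^9, C_2 ≅ Z^6.

The boundary map ∂_1: C_1 → C_0 is given by ∂[p,q] = [q] − [p].
The 5×9 boundary matrix has rank 4 and Smith normal form diag(1,1,1,1).

The boundary map ∂_2: C_2 → C_1 acts by ∂[p,q,r] = [q,r] − [p,r] + [p,q]. For instance
  ∂ABE = BE − AE + AB,
  ∂BDF = DF − BF + BD.
The 9×6 boundary matrix has rank 5 and Smith normal form diag(1,1,1,1,1).

From H_k ≅ ker(∂_k) / im(∂_{k+1}) we obtain:

  H_0: rank C_0 − rank ∂_1 = 5 − 4 = 1, and the invariant factors of ∂_1 are all 1, so H_0 ≅ Z.
  H_1: rank ker ∂_1 − rank ∂_2 = (9 − 4) − 5 = 0, and the invariant factors of ∂_2 are all 1, so H_1 ≅ 0.
  H_2: rank ker ∂_2 − rank ∂_3 = (6 − 5) − 0 = 1, and there is no ∂_3, so H_2 ≅ Z.

H_0 = Z,  H_1 = 0,  H_2 = Z.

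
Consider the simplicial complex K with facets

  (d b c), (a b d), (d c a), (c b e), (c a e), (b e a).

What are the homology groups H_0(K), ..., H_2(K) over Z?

K has 5 vertices, 9 edges, 6 triangles.
rank ∂_0 = 0, rank ∂_1 = 4 ⇒ b_0 = 5 − 0 − 4 = 1; all invariant factors of ∂_1 are 1 so no torsion. So H_0 ≅ Z.
rank ∂_1 = 4, rank ∂_2 = 5 ⇒ b_1 = 9 − 4 − 5 = 0; all invariant factors of ∂_2 are 1 so no torsion. So H_1 ≅ 0.
rank ∂_2 = 5, rank ∂_3 = 0 ⇒ b_2 = 6 − 5 − 0 = 1. So H_2 ≅ Z.

H_0 ≅ Z,  H_1 = 0,  H_2 ≅ Z.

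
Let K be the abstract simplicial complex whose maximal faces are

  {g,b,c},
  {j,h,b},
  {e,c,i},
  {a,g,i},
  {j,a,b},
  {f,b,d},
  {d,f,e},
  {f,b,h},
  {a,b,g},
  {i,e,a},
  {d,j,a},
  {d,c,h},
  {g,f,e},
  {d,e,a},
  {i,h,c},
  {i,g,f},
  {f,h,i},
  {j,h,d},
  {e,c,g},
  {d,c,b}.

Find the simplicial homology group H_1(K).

K has 10 vertices, 30 edges, 20 triangles.
rank ∂_1 = 9, rank ∂_2 = 20 ⇒ b_1 = 30 − 9 − 20 = 1; ∂_2 has invariant factor(s) [2] giving torsion. So H_1 ≅ Z ⊕ Z/2.

H_1 ≅ Z ⊕ Z/2.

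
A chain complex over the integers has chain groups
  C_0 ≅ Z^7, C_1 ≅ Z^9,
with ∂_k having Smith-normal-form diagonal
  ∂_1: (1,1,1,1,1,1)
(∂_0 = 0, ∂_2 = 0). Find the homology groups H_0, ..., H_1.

H_0: b_0 = 7 − 0 − 6 = 1; torsion from ∂_1 factors > 1: none. So H_0 ≅ Z.
H_1: b_1 = 9 − 6 − 0 = 3; torsion from ∂_2 factors > 1: none. So H_1 ≅ Z^3.

H_0 ≅ Z,  H_1 ≅ Z^3.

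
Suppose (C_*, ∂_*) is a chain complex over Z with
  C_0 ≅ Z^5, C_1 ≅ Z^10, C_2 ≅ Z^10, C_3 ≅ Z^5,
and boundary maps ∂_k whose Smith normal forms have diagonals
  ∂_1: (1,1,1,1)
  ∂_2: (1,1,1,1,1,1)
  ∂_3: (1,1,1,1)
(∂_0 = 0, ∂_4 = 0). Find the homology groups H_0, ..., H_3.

H_0 = Z,  H_1 = 0,  H_2 = 0,  H_3 = Z.

H_0: b_0 = 5 − 0 − 4 = 1; torsion from ∂_1 factors > 1: none. So H_0 = Z.
H_1: b_1 = 10 − 4 − 6 = 0; torsion from ∂_2 factors > 1: none. So H_1 = 0.
H_2: b_2 = 10 − 6 − 4 = 0; torsion from ∂_3 factors > 1: none. So H_2 = 0.
H_3: b_3 = 5 − 4 − 0 = 1; torsion from ∂_4 factors > 1: none. So H_3 = Z.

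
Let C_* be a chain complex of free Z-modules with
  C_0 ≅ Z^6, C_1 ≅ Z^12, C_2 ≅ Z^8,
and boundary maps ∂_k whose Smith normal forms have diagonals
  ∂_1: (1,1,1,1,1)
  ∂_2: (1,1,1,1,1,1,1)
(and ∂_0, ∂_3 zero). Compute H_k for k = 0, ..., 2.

H_0: b_0 = 6 − 0 − 5 = 1; torsion from ∂_1 factors > 1: none. So H_0 ≅ Z.
H_1: b_1 = 12 − 5 − 7 = 0; torsion from ∂_2 factors > 1: none. So H_1 ≅ 0.
H_2: b_2 = 8 − 7 − 0 = 1; torsion from ∂_3 factors > 1: none. So H_2 ≅ Z.

H_0 ≅ Z,  H_1 = 0,  H_2 ≅ Z.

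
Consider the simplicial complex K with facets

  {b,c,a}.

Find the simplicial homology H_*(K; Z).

H_0 = Z,  H_1 = 0,  H_2 = 0.

Take the total order a < b < c on the vertex set. Then K (dimension 2) consists of the simplices:

  0-simplices (3): a, b, c
  1-simplices (3): ab, ac, bc
  2-simplices (1): abc

Hence C_0 ≅ Z^3, C_1 ≅ Z^3, C_2 ≅ Z^1.

Boundary ∂_1: C_1 → C_0 is given by ∂[p,q] = [q] − [p]. For instance
  ∂bc = c − b.
The resulting 3×3 matrix has rank 2, and its Smith normal form has invariant factors (1,1).

The boundary map ∂_2: C_2 → C_1 sends each 2-simplex [p,q,r] to [q,r] − [p,r] + [p,q]. For instance
  ∂abc = bc − ac + ab.
The 3×1 boundary matrix has rank 1 and Smith normal form diag(1).

Computing H_k = (kernel of ∂_k) / (image of ∂_{k+1}):

  H_0: rank C_0 − rank ∂_1 = 3 − 2 = 1, and the invariant factors of ∂_1 are all 1, so H_0 ≅ Z.
  H_1: rank ker ∂_1 − rank ∂_2 = (3 − 2) − 1 = 0, and the invariant factors of ∂_2 are all 1, so H_1 ≅ 0.
  H_2: rank ker ∂_2 − rank ∂_3 = (1 − 1) − 0 = 0, and there is no ∂_3, so H_2 ≅ 0.

As a check, the Euler characteristic is 3 − 3 + 1 = 1, which agrees with 1 − 0 + 0 = 1.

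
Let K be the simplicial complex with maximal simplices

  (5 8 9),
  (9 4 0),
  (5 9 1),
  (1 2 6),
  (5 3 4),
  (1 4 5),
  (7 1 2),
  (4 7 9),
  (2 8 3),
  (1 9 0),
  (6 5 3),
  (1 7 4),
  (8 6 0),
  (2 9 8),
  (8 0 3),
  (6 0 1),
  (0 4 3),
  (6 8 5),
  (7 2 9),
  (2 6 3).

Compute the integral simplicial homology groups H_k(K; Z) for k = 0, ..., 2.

H_0 ≅ Z,  H_1 ≅ Z ⊕ Z/2Z,  H_2 = 0.

Fix the vertex order 0 < 1 < 2 < 3 < 4 < 5 < 6 < 7 < 8 < 9 and write every simplex with vertices in increasing order. Then dim K = 2 and the simplices of K are:

  0-simplices (10): [0], [1], [2], [3], [4], [5], [6], [7], [8], [9]
  1-simplices (30): (30 of them)
  2-simplices (20): (20 of them)

Hence C_0 ≅ Z^10, C_1 ≅ Z^30, C_2 ≅ Z^20.

Boundary ∂_1: C_1 → C_0 sends each edge [p,q] (with p < q) to q − p.
The resulting 10×30 matrix has rank 9, and its Smith normal form has invariant factors (1,1,1,1,1,1,1,1,1).

∂_2: C_2 → C_1 acts by ∂[p,q,r] = [q,r] − [p,r] + [p,q]. For instance
  ∂[1,2,6] = [2,6] − [1,6] + [1,2],
  ∂[3,4,5] = [4,5] − [3,5] + [3,4].
This gives a 30×20 integer matrix of rank 20; reducing to Smith normal form yields diagonal entries (1,1,1,1,1,1,1,1,1,1,1,1,1,1,1,1,1,1,1,2).

Reading off H_k = ker ∂_k / im ∂_{k+1}:

  H_0: rank C_0 − rank ∂_1 = 10 − 9 = 1, and the invariant factors of ∂_1 are all 1, so H_0 ≅ Z.
  H_1: rank ker ∂_1 − rank ∂_2 = (30 − 9) − 20 = 1, and ∂_2 has invariant factor 2 > 1, so H_1 ≅ Z ⊕ Z/2Z.
  H_2: rank ker ∂_2 − rank ∂_3 = (20 − 20) − 0 = 0, and there is no ∂_3, so H_2 ≅ 0.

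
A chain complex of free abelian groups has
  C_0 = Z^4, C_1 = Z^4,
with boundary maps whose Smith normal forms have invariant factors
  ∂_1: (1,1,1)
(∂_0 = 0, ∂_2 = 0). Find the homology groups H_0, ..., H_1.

H_0 = Z,  H_1 = Z.

H_0: b_0 = 4 − 0 − 3 = 1; torsion from ∂_1 factors > 1: none. So H_0 = Z.
H_1: b_1 = 4 − 3 − 0 = 1; torsion from ∂_2 factors > 1: none. So H_1 = Z.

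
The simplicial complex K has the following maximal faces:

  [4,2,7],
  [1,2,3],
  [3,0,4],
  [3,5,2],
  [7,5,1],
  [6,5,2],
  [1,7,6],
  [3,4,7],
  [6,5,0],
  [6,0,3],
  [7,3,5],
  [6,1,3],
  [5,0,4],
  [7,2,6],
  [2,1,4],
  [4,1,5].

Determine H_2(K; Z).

H_2 = Z.

Fix the vertex order 0 < 1 < 2 < 3 < 4 < 5 < 6 < 7 and write every simplex with vertices in increasing order. Then dim K = 2 and the simplices of K are:

  0-simplices (8): [0], [1], [2], [3], [4], [5], [6], [7]
  1-simplices (24): (24 of them)
  2-simplices (16): [0,3,4], [0,3,6], [0,4,5], [0,5,6], [1,2,3], [1,2,4], [1,3,6], [1,4,5], [1,5,7], [1,6,7], [2,3,5], [2,4,7], [2,5,6], [2,6,7], [3,4,7], [3,5,7]

so the chain groups are C_0 ≅ Z^8, C_1 ≅ Z^24, C_2 ≅ Z^16.

Boundary ∂_1: C_1 → C_0 sends each edge [p,q] (with p < q) to q − p. For instance
  ∂[5,6] = [6] − [5].
The resulting 8×24 matrix has rank 7, and its Smith normal form has invariant factors (1,1,1,1,1,1,1).

Boundary ∂_2: C_2 → C_1 maps a triangle to the signed sum of its edges. For instance
  ∂[0,4,5] = [4,5] − [0,5] + [0,4],
  ∂[1,2,4] = [2,4] − [1,4] + [1,2].
As a 24×16 matrix over Z this has rank 15, with invariant factors (1,1,1,1,1,1,1,1,1,1,1,1,1,1,1).

Now H_k = ker ∂_k / im ∂_{k+1}, so:

  H_2: rank ker ∂_2 − rank ∂_3 = (16 − 15) − 0 = 1, and there is no ∂_3, so H_2 ≅ Z.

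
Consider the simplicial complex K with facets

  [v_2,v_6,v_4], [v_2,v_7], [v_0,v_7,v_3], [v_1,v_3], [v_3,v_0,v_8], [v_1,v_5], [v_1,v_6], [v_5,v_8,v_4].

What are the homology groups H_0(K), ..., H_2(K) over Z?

H_0 ≅ Z,  H_1 ≅ Z^3,  H_2 = 0.

We work with the vertex ordering v_0 < v_1 < v_2 < v_3 < v_4 < v_5 < v_6 < v_7 < v_8. The simplices of K, each written with vertices in increasing order, are:

  0-simplices (9): [v_0], [v_1], [v_2], [v_3], [v_4], [v_5], [v_6], [v_7], [v_8]
  1-simplices (15): (15 of them)
  2-simplices (4): [v_0,v_3,v_7], [v_0,v_3,v_8], [v_2,v_4,v_6], [v_4,v_5,v_8]

giving chain groups C_0 ≅ Z^9, C_1 ≅ Z^15, C_2 ≅ Z^4.

Boundary ∂_1: C_1 → C_0 is given by ∂[p,q] = [q] − [p]. For instance
  ∂[v_1,v_5] = [v_5] − [v_1].
The 9×15 boundary matrix has rank 8 and Smith normal form diag(1,1,1,1,1,1,1,1).

∂_2: C_2 → C_1 maps a triangle to the signed sum of its edges. For instance
  ∂[v_0,v_3,v_8] = [v_3,v_8] − [v_0,v_8] + [v_0,v_3],
  ∂[v_4,v_5,v_8] = [v_5,v_8] − [v_4,v_8] + [v_4,v_5].
The resulting 15×4 matrix has rank 4, and its Smith normal form has invariant factors (1,1,1,1).

Now H_k = ker ∂_k / im ∂_{k+1}, so:

  H_0: rank C_0 − rank ∂_1 = 9 − 8 = 1, and the invariant factors of ∂_1 are all 1, so H_0 = Z.
  H_1: rank ker ∂_1 − rank ∂_2 = (15 − 8) − 4 = 3, and the invariant factors of ∂_2 are all 1, so H_1 = Z^3.
  H_2: rank ker ∂_2 − rank ∂_3 = (4 − 4) − 0 = 0, and there is no ∂_3, so H_2 = 0.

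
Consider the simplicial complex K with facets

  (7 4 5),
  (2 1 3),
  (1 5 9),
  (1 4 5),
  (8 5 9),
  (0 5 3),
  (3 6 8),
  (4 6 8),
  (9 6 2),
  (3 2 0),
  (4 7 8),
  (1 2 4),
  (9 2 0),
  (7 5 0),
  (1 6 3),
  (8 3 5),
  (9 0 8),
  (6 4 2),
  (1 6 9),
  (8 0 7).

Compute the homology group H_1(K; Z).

K has 10 vertices, 30 edges, 20 triangles.
rank ∂_1 = 9, rank ∂_2 = 20 ⇒ b_1 = 30 − 9 − 20 = 1; ∂_2 has invariant factor(s) [2] giving torsion. So H_1 = Z ⊕ Z/2.

H_1 ≅ Z ⊕ Z/2.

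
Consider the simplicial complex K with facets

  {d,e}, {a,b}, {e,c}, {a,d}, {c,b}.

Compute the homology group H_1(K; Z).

H_1 ≅ Z.

Take the total order a < b < c < d < e on the vertex set. Then K (dimension 1) consists of the simplices:

  0-simplices (5): a, b, c, d, e
  1-simplices (5): ab, ad, bc, ce, de

so the chain groups are C_0 ≅ Z^5, C_1 ≅ Z^5.

∂_1: C_1 → C_0 maps an edge to its endpoints' difference, ∂[p,q] = q − p. For instance
  ∂ab = b − a.
As a 5×5 matrix over Z this has rank 4, with invariant factors (1,1,1,1).

From H_k ≅ ker(∂_k) / im(∂_{k+1}) we obtain:

  H_1: rank ker ∂_1 − rank ∂_2 = (5 − 4) − 0 = 1, and there is no ∂_2, so H_1 = Z.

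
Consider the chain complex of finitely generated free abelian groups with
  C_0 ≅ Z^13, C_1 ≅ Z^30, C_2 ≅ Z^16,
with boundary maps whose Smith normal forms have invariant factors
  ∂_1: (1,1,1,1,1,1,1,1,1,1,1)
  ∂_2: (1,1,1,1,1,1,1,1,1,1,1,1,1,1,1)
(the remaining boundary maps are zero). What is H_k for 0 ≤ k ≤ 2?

H_0 ≅ Z^2,  H_1 ≅ Z^4,  H_2 ≅ Z.

H_0: b_0 = 13 − 0 − 11 = 2; torsion from ∂_1 factors > 1: none. So H_0 ≅ Z^2.
H_1: b_1 = 30 − 11 − 15 = 4; torsion from ∂_2 factors > 1: none. So H_1 ≅ Z^4.
H_2: b_2 = 16 − 15 − 0 = 1; torsion from ∂_3 factors > 1: none. So H_2 ≅ Z.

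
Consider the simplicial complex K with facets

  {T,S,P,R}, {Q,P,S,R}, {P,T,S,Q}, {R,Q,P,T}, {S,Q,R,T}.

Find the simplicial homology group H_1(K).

H_1 = 0.

K has 5 vertices, 10 edges, 10 triangles, 5 3-simplices.
rank ∂_1 = 4, rank ∂_2 = 6 ⇒ b_1 = 10 − 4 − 6 = 0; all invariant factors of ∂_2 are 1 so no torsion. So H_1 = 0.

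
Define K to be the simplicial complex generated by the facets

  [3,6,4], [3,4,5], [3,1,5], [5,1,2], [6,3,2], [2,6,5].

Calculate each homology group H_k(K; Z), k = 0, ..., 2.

H_0 ≅ Z,  H_1 ≅ Z,  H_2 = 0.

K has 6 vertices, 12 edges, 6 triangles.
rank ∂_0 = 0, rank ∂_1 = 5 ⇒ b_0 = 6 − 0 − 5 = 1; all invariant factors of ∂_1 are 1 so no torsion. So H_0 = Z.
rank ∂_1 = 5, rank ∂_2 = 6 ⇒ b_1 = 12 − 5 − 6 = 1; all invariant factors of ∂_2 are 1 so no torsion. So H_1 = Z.
rank ∂_2 = 6, rank ∂_3 = 0 ⇒ b_2 = 6 − 6 − 0 = 0. So H_2 = 0.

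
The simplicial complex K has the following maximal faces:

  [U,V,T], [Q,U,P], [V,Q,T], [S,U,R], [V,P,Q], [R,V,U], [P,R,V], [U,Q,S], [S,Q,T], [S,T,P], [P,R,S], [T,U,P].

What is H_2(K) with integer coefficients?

Order the vertices as P < Q < R < S < T < U < V. Listing each simplex with vertices in this order, K has dimension 2 with simplices:

  0-simplices (7): P, Q, R, S, T, U, V
  1-simplices (18): PQ, PR, PS, PT, PU, PV, QS, QT, QU, QV, RS, RU, RV, ST, SU, TU, TV, UV
  2-simplices (12): PQU, PQV, PRS, PRV, PST, PTU, QST, QSU, QTV, RSU, RUV, TUV

giving chain groups C_0 ≅ Z^7, C_1 ≅ Z^18, C_2 ≅ Z^12.

The boundary map ∂_1: C_1 → C_0 maps an edge to its endpoints' difference, ∂[p,q] = q − p. For instance
  ∂QS = S − Q.
The resulting 7×18 matrix has rank 6, and its Smith normal form has invariant factors (1,1,1,1,1,1).

The boundary map ∂_2: C_2 → C_1 maps a triangle to the signed sum of its edges. For instance
  ∂PQV = QV − PV + PQ,
  ∂PTU = TU − PU + PT.
The 18×12 boundary matrix has rank 12 and Smith normal form diag(1,1,1,1,1,1,1,1,1,1,1,2).

From H_k ≅ ker(∂_k) / im(∂_{k+1}) we obtain:

  H_2: rank ker ∂_2 − rank ∂_3 = (12 − 12) − 0 = 0, and there is no ∂_3, so H_2 = 0.

H_2 = 0.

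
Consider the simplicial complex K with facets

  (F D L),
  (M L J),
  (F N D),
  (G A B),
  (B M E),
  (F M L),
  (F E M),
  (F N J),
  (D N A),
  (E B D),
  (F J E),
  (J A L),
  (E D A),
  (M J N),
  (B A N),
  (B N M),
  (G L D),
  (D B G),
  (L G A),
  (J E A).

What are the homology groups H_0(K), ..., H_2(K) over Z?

Fix the vertex order A < B < D < E < F < G < J < L < M < N and write every simplex with vertices in increasing order. Then dim K = 2 and the simplices of K are:

  0-simplices (10): A, B, D, E, F, G, J, L, M, N
  1-simplices (30): AB, AD, AE, AG, AJ, AL, AN, BD, BE, BG, BM, BN, DE, DF, DG, DL, DN, EF, EJ, EM, FJ, FL, FM, FN, GL, JL, JM, JN, LM, MN
  2-simplices (20): ABG, ABN, ADE, ADN, AEJ, AGL, AJL, BDE, BDG, BEM, BMN, DFL, DFN, DGL, EFJ, EFM, FJN, FLM, JLM, JMN

giving chain groups C_0 ≅ Z^10, C_1 ≅ Z^30, C_2 ≅ Z^20.

∂_1: C_1 → C_0 is given by ∂[p,q] = [q] − [p]. For instance
  ∂DE = E − D.
This gives a 10×30 integer matrix of rank 9; reducing to Smith normal form yields diagonal entries (1,1,1,1,1,1,1,1,1).

Boundary ∂_2: C_2 → C_1 sends each 2-simplex [p,q,r] to [q,r] − [p,r] + [p,q]. For instance
  ∂EFJ = FJ − EJ + EF,
  ∂BEM = EM − BM + BE.
This gives a 30×20 integer matrix of rank 20; reducing to Smith normal form yields diagonal entries (1,1,1,1,1,1,1,1,1,1,1,1,1,1,1,1,1,1,1,2).

Computing H_k = (kernel of ∂_k) / (image of ∂_{k+1}):

  H_0: rank C_0 − rank ∂_1 = 10 − 9 = 1, and the invariant factors of ∂_1 are all 1, so H_0 ≅ Z.
  H_1: rank ker ∂_1 − rank ∂_2 = (30 − 9) − 20 = 1, and ∂_2 has invariant factor 2 > 1, so H_1 ≅ Z ⊕ Z_2.
  H_2: rank ker ∂_2 − rank ∂_3 = (20 − 20) − 0 = 0, and there is no ∂_3, so H_2 ≅ 0.

(K is a triangulation of the Klein bottle.)

H_0 = Z,  H_1 = Z ⊕ Z_2,  H_2 = 0.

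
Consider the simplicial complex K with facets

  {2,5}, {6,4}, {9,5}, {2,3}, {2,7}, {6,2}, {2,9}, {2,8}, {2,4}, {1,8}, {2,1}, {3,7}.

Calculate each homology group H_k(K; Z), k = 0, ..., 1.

H_0 ≅ Z,  H_1 ≅ Z^4.

Order the vertices as 1 < 2 < 3 < 4 < 5 < 6 < 7 < 8 < 9. Listing each simplex with vertices in this order, K has dimension 1 with simplices:

  0-simplices (9): [1], [2], [3], [4], [5], [6], [7], [8], [9]
  1-simplices (12): [1,2], [1,8], [2,3], [2,4], [2,5], [2,6], [2,7], [2,8], [2,9], [3,7], [4,6], [5,9]

so the chain groups are C_0 ≅ Z^9, C_1 ≅ Z^12.

Boundary ∂_1: C_1 → C_0 is given by ∂[p,q] = [q] − [p].
The resulting 9×12 matrix has rank 8, and its Smith normal form has invariant factors (1,1,1,1,1,1,1,1).

From H_k ≅ ker(∂_k) / im(∂_{k+1}) we obtain:

  H_0: rank C_0 − rank ∂_1 = 9 − 8 = 1, and the invariant factors of ∂_1 are all 1, so H_0 = Z.
  H_1: rank ker ∂_1 − rank ∂_2 = (12 − 8) − 0 = 4, and there is no ∂_2, so H_1 = Z^4.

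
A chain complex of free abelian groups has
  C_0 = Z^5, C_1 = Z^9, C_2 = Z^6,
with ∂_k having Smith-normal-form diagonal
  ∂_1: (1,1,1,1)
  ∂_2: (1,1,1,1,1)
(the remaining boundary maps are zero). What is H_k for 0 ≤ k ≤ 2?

H_0: b_0 = 5 − 0 − 4 = 1; torsion from ∂_1 factors > 1: none. So H_0 = Z.
H_1: b_1 = 9 − 4 − 5 = 0; torsion from ∂_2 factors > 1: none. So H_1 = 0.
H_2: b_2 = 6 − 5 − 0 = 1; torsion from ∂_3 factors > 1: none. So H_2 = Z.

H_0 = Z,  H_1 = 0,  H_2 = Z.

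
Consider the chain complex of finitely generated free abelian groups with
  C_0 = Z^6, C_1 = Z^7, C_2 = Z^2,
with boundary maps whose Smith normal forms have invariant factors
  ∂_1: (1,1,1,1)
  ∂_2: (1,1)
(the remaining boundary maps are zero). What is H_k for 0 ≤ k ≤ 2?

H_0 ≅ Z^2,  H_1 ≅ Z,  H_2 = 0.

H_0: b_0 = 6 − 0 − 4 = 2; torsion from ∂_1 factors > 1: none. So H_0 ≅ Z^2.
H_1: b_1 = 7 − 4 − 2 = 1; torsion from ∂_2 factors > 1: none. So H_1 ≅ Z.
H_2: b_2 = 2 − 2 − 0 = 0; torsion from ∂_3 factors > 1: none. So H_2 ≅ 0.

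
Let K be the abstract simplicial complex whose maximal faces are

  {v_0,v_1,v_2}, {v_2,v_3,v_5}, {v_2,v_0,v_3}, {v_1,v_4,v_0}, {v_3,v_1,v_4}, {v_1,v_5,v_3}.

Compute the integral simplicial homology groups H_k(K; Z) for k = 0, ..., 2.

H_0 ≅ Z,  H_1 ≅ Z,  H_2 = 0.

Order the vertices as v_0 < v_1 < v_2 < v_3 < v_4 < v_5. Listing each simplex with vertices in this order, K has dimension 2 with simplices:

  0-simplices (6): [v_0], [v_1], [v_2], [v_3], [v_4], [v_5]
  1-simplices (12): [v_0,v_1], [v_0,v_2], [v_0,v_3], [v_0,v_4], [v_1,v_2], [v_1,v_3], [v_1,v_4], [v_1,v_5], [v_2,v_3], [v_2,v_5], [v_3,v_4], [v_3,v_5]
  2-simplices (6): [v_0,v_1,v_2], [v_0,v_1,v_4], [v_0,v_2,v_3], [v_1,v_3,v_4], [v_1,v_3,v_5], [v_2,v_3,v_5]

giving chain groups C_0 ≅ Z^6, C_1 ≅ Z^12, C_2 ≅ Z^6.

Boundary ∂_1: C_1 → C_0 is given by ∂[p,q] = [q] − [p]. For instance
  ∂[v_0,v_3] = [v_3] − [v_0].
This gives a 6×12 integer matrix of rank 5; reducing to Smith normal form yields diagonal entries (1,1,1,1,1).

Boundary ∂_2: C_2 → C_1 sends each 2-simplex [p,q,r] to [q,r] − [p,r] + [p,q]. For instance
  ∂[v_0,v_2,v_3] = [v_2,v_3] − [v_0,v_3] + [v_0,v_2],
  ∂[v_2,v_3,v_5] = [v_3,v_5] − [v_2,v_5] + [v_2,v_3].
As a 12×6 matrix over Z this has rank 6, with invariant factors (1,1,1,1,1,1).

Reading off H_k = ker ∂_k / im ∂_{k+1}:

  H_0: rank C_0 − rank ∂_1 = 6 − 5 = 1, and the invariant factors of ∂_1 are all 1, so H_0 = Z.
  H_1: rank ker ∂_1 − rank ∂_2 = (12 − 5) − 6 = 1, and the invariant factors of ∂_2 are all 1, so H_1 = Z.
  H_2: rank ker ∂_2 − rank ∂_3 = (6 − 6) − 0 = 0, and there is no ∂_3, so H_2 = 0.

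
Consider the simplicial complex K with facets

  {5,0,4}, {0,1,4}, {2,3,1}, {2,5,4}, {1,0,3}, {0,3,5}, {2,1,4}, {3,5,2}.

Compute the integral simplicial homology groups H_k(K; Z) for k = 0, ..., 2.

H_0 ≅ Z,  H_1 = 0,  H_2 ≅ Z.

Take the total order 0 < 1 < 2 < 3 < 4 < 5 on the vertex set. Then K (dimension 2) consists of the simplices:

  0-simplices (6): [0], [1], [2], [3], [4], [5]
  1-simplices (12): [0,1], [0,3], [0,4], [0,5], [1,2], [1,3], [1,4], [2,3], [2,4], [2,5], [3,5], [4,5]
  2-simplices (8): [0,1,3], [0,1,4], [0,3,5], [0,4,5], [1,2,3], [1,2,4], [2,3,5], [2,4,5]

Hence C_0 ≅ Z^6, C_1 ≅ Z^12, C_2 ≅ Z^8.

The boundary map ∂_1: C_1 → C_0 sends each edge [p,q] (with p < q) to q − p. For instance
  ∂[0,5] = [5] − [0].
The resulting 6×12 matrix has rank 5, and its Smith normal form has invariant factors (1,1,1,1,1).

∂_2: C_2 → C_1 sends each 2-simplex [p,q,r] to [q,r] − [p,r] + [p,q]. For instance
  ∂[0,3,5] = [3,5] − [0,5] + [0,3],
  ∂[1,2,4] = [2,4] − [1,4] + [1,2].
This gives a 12×8 integer matrix of rank 7; reducing to Smith normal form yields diagonal entries (1,1,1,1,1,1,1).

From H_k ≅ ker(∂_k) / im(∂_{k+1}) we obtain:

  H_0: rank C_0 − rank ∂_1 = 6 − 5 = 1, and the invariant factors of ∂_1 are all 1, so H_0 ≅ Z.
  H_1: rank ker ∂_1 − rank ∂_2 = (12 − 5) − 7 = 0, and the invariant factors of ∂_2 are all 1, so H_1 ≅ 0.
  H_2: rank ker ∂_2 − rank ∂_3 = (8 − 7) − 0 = 1, and there is no ∂_3, so H_2 ≅ Z.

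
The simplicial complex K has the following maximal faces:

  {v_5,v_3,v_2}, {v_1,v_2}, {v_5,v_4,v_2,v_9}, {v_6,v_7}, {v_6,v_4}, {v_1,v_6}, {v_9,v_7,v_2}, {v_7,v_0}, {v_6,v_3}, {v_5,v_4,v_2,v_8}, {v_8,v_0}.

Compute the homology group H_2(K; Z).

H_2 ≅ 0.

Order the vertices as v_0 < v_1 < v_2 < v_3 < v_4 < v_5 < v_6 < v_7 < v_8 < v_9. Listing each simplex with vertices in this order, K has dimension 3 with simplices:

  0-simplices (10): [v_0], [v_1], [v_2], [v_3], [v_4], [v_5], [v_6], [v_7], [v_8], [v_9]
  1-simplices (20): (20 of them)
  2-simplices (9): [v_2,v_3,v_5], [v_2,v_4,v_5], [v_2,v_4,v_8], [v_2,v_4,v_9], [v_2,v_5,v_8], [v_2,v_5,v_9], [v_2,v_7,v_9], [v_4,v_5,v_8], [v_4,v_5,v_9]
  3-simplices (2): [v_2,v_4,v_5,v_8], [v_2,v_4,v_5,v_9]

so the chain groups are C_0 ≅ Z^10, C_1 ≅ Z^20, C_2 ≅ Z^9, C_3 ≅ Z^2.

The boundary map ∂_1: C_1 → C_0 sends each edge [p,q] (with p < q) to q − p.
The resulting 10×20 matrix has rank 9, and its Smith normal form has invariant factors (1,1,1,1,1,1,1,1,1).

The boundary map ∂_2: C_2 → C_1 acts by ∂[p,q,r] = [q,r] − [p,r] + [p,q]. For instance
  ∂[v_4,v_5,v_9] = [v_5,v_9] − [v_4,v_9] + [v_4,v_5],
  ∂[v_2,v_4,v_5] = [v_4,v_5] − [v_2,v_5] + [v_2,v_4].
The 20×9 boundary matrix has rank 7 and Smith normal form diag(1,1,1,1,1,1,1).

The boundary map ∂_3: C_3 → C_2 sends each 3-simplex σ to the alternating sum Σ_i (−1)^i (σ with its i-th vertex removed). For instance
  ∂[v_2,v_4,v_5,v_8] = [v_4,v_5,v_8] − [v_2,v_5,v_8] + [v_2,v_4,v_8] − [v_2,v_4,v_5],
  ∂[v_2,v_4,v_5,v_9] = [v_4,v_5,v_9] − [v_2,v_5,v_9] + [v_2,v_4,v_9] − [v_2,v_4,v_5].
The 9×2 boundary matrix has rank 2 and Smith normal form diag(1,1).

Reading off H_k = ker ∂_k / im ∂_{k+1}:

  H_2: rank ker ∂_2 − rank ∂_3 = (9 − 7) − 2 = 0, and the invariant factors of ∂_3 are all 1, so H_2 ≅ 0.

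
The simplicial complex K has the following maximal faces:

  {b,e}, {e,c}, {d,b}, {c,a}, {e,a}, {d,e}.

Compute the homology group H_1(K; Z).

H_1 ≅ Z^2.

Take the total order a < b < c < d < e on the vertex set. Then K (dimension 1) consists of the simplices:

  0-simplices (5): a, b, c, d, e
  1-simplices (6): ac, ae, bd, be, ce, de

giving chain groups C_0 ≅ Z^5, C_1 ≅ Z^6.

∂_1: C_1 → C_0 maps an edge to its endpoints' difference, ∂[p,q] = q − p. For instance
  ∂ae = e − a.
As a 5×6 matrix over Z this has rank 4, with invariant factors (1,1,1,1).

Computing H_k = (kernel of ∂_k) / (image of ∂_{k+1}):

  H_1: rank ker ∂_1 − rank ∂_2 = (6 − 4) − 0 = 2, and there is no ∂_2, so H_1 = Z^2.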